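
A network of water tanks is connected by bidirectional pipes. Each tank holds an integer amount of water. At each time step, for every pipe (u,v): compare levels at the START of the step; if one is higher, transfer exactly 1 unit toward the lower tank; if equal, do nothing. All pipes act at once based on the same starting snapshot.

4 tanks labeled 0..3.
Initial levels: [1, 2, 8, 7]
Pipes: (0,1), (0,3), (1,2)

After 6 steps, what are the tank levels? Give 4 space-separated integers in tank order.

Answer: 3 6 4 5

Derivation:
Step 1: flows [1->0,3->0,2->1] -> levels [3 2 7 6]
Step 2: flows [0->1,3->0,2->1] -> levels [3 4 6 5]
Step 3: flows [1->0,3->0,2->1] -> levels [5 4 5 4]
Step 4: flows [0->1,0->3,2->1] -> levels [3 6 4 5]
Step 5: flows [1->0,3->0,1->2] -> levels [5 4 5 4]
  -> period-2 cycle: step 5 state = step 3 state
  -> state at step 6: (6-3) mod 2 = 1, same as step 4 -> [3 6 4 5]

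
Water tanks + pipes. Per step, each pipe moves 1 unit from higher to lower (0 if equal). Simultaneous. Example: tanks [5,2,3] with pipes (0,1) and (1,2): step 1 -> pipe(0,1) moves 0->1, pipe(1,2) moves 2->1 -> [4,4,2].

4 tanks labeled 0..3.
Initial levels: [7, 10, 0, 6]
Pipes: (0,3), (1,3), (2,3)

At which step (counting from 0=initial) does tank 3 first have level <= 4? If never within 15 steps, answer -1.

Answer: -1

Derivation:
Step 1: flows [0->3,1->3,3->2] -> levels [6 9 1 7]
Step 2: flows [3->0,1->3,3->2] -> levels [7 8 2 6]
Step 3: flows [0->3,1->3,3->2] -> levels [6 7 3 7]
Step 4: flows [3->0,1=3,3->2] -> levels [7 7 4 5]
Step 5: flows [0->3,1->3,3->2] -> levels [6 6 5 6]
Step 6: flows [0=3,1=3,3->2] -> levels [6 6 6 5]
Step 7: flows [0->3,1->3,2->3] -> levels [5 5 5 8]
Step 8: flows [3->0,3->1,3->2] -> levels [6 6 6 5]
  -> period-2 cycle (repeats step 6); tank 3 never drops to <=4
Tank 3 never reaches <=4 within 15 steps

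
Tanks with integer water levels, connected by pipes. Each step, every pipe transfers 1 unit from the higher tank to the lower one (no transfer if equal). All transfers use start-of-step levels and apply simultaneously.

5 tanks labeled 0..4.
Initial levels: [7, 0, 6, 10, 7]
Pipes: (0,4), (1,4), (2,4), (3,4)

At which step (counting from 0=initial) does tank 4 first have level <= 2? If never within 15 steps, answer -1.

Step 1: flows [0=4,4->1,4->2,3->4] -> levels [7 1 7 9 6]
Step 2: flows [0->4,4->1,2->4,3->4] -> levels [6 2 6 8 8]
Step 3: flows [4->0,4->1,4->2,3=4] -> levels [7 3 7 8 5]
Step 4: flows [0->4,4->1,2->4,3->4] -> levels [6 4 6 7 7]
Step 5: flows [4->0,4->1,4->2,3=4] -> levels [7 5 7 7 4]
Step 6: flows [0->4,1->4,2->4,3->4] -> levels [6 4 6 6 8]
Step 7: flows [4->0,4->1,4->2,4->3] -> levels [7 5 7 7 4]
  -> period-2 cycle (repeats step 5); tank 4 never drops to <=2
Tank 4 never reaches <=2 within 15 steps

Answer: -1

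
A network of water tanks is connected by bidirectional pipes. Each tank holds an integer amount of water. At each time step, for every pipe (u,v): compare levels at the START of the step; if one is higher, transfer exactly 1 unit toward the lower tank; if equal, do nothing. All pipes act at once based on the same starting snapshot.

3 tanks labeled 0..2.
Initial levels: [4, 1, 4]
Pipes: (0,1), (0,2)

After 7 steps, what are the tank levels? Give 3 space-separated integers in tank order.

Step 1: flows [0->1,0=2] -> levels [3 2 4]
Step 2: flows [0->1,2->0] -> levels [3 3 3]
Step 3: flows [0=1,0=2] -> levels [3 3 3]
  -> stable; steps 4..7 unchanged -> [3 3 3]

Answer: 3 3 3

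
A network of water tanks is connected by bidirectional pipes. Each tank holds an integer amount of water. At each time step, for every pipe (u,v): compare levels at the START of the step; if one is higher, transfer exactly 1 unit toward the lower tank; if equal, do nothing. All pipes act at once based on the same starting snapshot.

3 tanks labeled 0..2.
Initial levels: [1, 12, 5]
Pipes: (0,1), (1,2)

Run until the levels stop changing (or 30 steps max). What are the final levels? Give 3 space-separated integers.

Answer: 6 6 6

Derivation:
Step 1: flows [1->0,1->2] -> levels [2 10 6]
Step 2: flows [1->0,1->2] -> levels [3 8 7]
Step 3: flows [1->0,1->2] -> levels [4 6 8]
Step 4: flows [1->0,2->1] -> levels [5 6 7]
Step 5: flows [1->0,2->1] -> levels [6 6 6]
Step 6: flows [0=1,1=2] -> levels [6 6 6]
  -> stable (no change)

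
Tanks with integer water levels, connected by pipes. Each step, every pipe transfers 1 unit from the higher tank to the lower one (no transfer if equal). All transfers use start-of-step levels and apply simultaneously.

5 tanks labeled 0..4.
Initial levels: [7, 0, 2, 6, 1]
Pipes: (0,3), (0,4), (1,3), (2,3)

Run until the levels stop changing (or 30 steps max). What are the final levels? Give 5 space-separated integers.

Step 1: flows [0->3,0->4,3->1,3->2] -> levels [5 1 3 5 2]
Step 2: flows [0=3,0->4,3->1,3->2] -> levels [4 2 4 3 3]
Step 3: flows [0->3,0->4,3->1,2->3] -> levels [2 3 3 4 4]
Step 4: flows [3->0,4->0,3->1,3->2] -> levels [4 4 4 1 3]
Step 5: flows [0->3,0->4,1->3,2->3] -> levels [2 3 3 4 4]
  -> period-2 cycle: step 5 state = step 3 state; never stabilizes
  -> state at step 30: (30-3) mod 2 = 1, same as step 4 -> [4 4 4 1 3]

Answer: 4 4 4 1 3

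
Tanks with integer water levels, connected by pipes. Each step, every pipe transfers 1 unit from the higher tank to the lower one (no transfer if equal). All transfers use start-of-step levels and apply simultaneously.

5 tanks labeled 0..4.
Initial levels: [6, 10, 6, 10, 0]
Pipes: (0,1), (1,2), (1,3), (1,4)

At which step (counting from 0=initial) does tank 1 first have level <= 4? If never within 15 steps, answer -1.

Step 1: flows [1->0,1->2,1=3,1->4] -> levels [7 7 7 10 1]
Step 2: flows [0=1,1=2,3->1,1->4] -> levels [7 7 7 9 2]
Step 3: flows [0=1,1=2,3->1,1->4] -> levels [7 7 7 8 3]
Step 4: flows [0=1,1=2,3->1,1->4] -> levels [7 7 7 7 4]
Step 5: flows [0=1,1=2,1=3,1->4] -> levels [7 6 7 7 5]
Step 6: flows [0->1,2->1,3->1,1->4] -> levels [6 8 6 6 6]
Step 7: flows [1->0,1->2,1->3,1->4] -> levels [7 4 7 7 7]
Tank 1 first reaches <=4 at step 7

Answer: 7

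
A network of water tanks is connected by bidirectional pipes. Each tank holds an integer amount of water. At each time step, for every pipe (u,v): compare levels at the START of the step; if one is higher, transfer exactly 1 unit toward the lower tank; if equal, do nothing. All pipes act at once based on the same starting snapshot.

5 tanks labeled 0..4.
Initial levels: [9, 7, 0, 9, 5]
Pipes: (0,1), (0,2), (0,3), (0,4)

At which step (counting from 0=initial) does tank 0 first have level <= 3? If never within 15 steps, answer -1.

Answer: -1

Derivation:
Step 1: flows [0->1,0->2,0=3,0->4] -> levels [6 8 1 9 6]
Step 2: flows [1->0,0->2,3->0,0=4] -> levels [7 7 2 8 6]
Step 3: flows [0=1,0->2,3->0,0->4] -> levels [6 7 3 7 7]
Step 4: flows [1->0,0->2,3->0,4->0] -> levels [8 6 4 6 6]
Step 5: flows [0->1,0->2,0->3,0->4] -> levels [4 7 5 7 7]
Step 6: flows [1->0,2->0,3->0,4->0] -> levels [8 6 4 6 6]
  -> period-2 cycle (repeats step 4); tank 0 never drops to <=3
Tank 0 never reaches <=3 within 15 steps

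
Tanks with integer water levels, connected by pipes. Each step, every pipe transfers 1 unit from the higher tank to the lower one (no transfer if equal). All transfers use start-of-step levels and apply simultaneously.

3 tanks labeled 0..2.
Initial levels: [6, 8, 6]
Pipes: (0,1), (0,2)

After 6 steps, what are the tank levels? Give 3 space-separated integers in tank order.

Step 1: flows [1->0,0=2] -> levels [7 7 6]
Step 2: flows [0=1,0->2] -> levels [6 7 7]
Step 3: flows [1->0,2->0] -> levels [8 6 6]
Step 4: flows [0->1,0->2] -> levels [6 7 7]
  -> period-2 cycle: step 4 state = step 2 state
  -> state at step 6: (6-2) mod 2 = 0, same as step 2 -> [6 7 7]

Answer: 6 7 7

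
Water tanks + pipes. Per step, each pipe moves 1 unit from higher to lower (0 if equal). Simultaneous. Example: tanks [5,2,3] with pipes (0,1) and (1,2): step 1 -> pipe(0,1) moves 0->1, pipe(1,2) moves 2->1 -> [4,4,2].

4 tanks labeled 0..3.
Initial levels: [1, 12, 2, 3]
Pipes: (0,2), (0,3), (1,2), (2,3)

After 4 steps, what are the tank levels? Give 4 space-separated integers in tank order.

Answer: 2 8 4 4

Derivation:
Step 1: flows [2->0,3->0,1->2,3->2] -> levels [3 11 3 1]
Step 2: flows [0=2,0->3,1->2,2->3] -> levels [2 10 3 3]
Step 3: flows [2->0,3->0,1->2,2=3] -> levels [4 9 3 2]
Step 4: flows [0->2,0->3,1->2,2->3] -> levels [2 8 4 4]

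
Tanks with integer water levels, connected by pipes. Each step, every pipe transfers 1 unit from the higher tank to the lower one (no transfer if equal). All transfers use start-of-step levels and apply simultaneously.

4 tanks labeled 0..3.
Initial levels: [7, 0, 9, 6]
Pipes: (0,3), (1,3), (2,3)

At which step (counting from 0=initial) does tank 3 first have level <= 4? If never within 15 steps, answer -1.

Step 1: flows [0->3,3->1,2->3] -> levels [6 1 8 7]
Step 2: flows [3->0,3->1,2->3] -> levels [7 2 7 6]
Step 3: flows [0->3,3->1,2->3] -> levels [6 3 6 7]
Step 4: flows [3->0,3->1,3->2] -> levels [7 4 7 4]
Tank 3 first reaches <=4 at step 4

Answer: 4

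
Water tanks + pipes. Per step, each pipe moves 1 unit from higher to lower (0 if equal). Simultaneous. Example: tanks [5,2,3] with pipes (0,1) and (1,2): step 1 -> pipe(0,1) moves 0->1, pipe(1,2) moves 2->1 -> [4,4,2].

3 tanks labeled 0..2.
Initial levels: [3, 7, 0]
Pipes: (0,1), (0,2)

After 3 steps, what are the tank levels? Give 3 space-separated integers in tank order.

Answer: 3 4 3

Derivation:
Step 1: flows [1->0,0->2] -> levels [3 6 1]
Step 2: flows [1->0,0->2] -> levels [3 5 2]
Step 3: flows [1->0,0->2] -> levels [3 4 3]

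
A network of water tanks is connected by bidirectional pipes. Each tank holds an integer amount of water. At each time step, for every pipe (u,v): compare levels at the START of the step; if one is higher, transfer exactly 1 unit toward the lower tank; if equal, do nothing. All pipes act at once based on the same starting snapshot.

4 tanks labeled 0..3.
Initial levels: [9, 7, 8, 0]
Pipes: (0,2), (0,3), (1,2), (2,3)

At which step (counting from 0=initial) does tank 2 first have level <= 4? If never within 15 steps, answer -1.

Step 1: flows [0->2,0->3,2->1,2->3] -> levels [7 8 7 2]
Step 2: flows [0=2,0->3,1->2,2->3] -> levels [6 7 7 4]
Step 3: flows [2->0,0->3,1=2,2->3] -> levels [6 7 5 6]
Step 4: flows [0->2,0=3,1->2,3->2] -> levels [5 6 8 5]
Step 5: flows [2->0,0=3,2->1,2->3] -> levels [6 7 5 6]
  -> period-2 cycle (repeats step 3); tank 2 never drops to <=4
Tank 2 never reaches <=4 within 15 steps

Answer: -1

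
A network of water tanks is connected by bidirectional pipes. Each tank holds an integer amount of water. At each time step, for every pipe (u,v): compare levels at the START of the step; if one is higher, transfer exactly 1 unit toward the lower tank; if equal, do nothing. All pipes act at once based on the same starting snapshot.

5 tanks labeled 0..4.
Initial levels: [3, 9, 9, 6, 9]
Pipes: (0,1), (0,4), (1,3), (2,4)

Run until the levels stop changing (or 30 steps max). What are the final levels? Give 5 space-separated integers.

Answer: 8 6 7 7 8

Derivation:
Step 1: flows [1->0,4->0,1->3,2=4] -> levels [5 7 9 7 8]
Step 2: flows [1->0,4->0,1=3,2->4] -> levels [7 6 8 7 8]
Step 3: flows [0->1,4->0,3->1,2=4] -> levels [7 8 8 6 7]
Step 4: flows [1->0,0=4,1->3,2->4] -> levels [8 6 7 7 8]
Step 5: flows [0->1,0=4,3->1,4->2] -> levels [7 8 8 6 7]
  -> period-2 cycle: step 5 state = step 3 state; never stabilizes
  -> state at step 30: (30-3) mod 2 = 1, same as step 4 -> [8 6 7 7 8]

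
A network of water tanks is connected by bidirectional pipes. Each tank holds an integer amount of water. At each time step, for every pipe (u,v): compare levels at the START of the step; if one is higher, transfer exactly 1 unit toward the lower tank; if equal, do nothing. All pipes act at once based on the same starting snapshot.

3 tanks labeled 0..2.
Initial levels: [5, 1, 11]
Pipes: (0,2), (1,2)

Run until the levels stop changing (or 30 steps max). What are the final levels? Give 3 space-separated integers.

Step 1: flows [2->0,2->1] -> levels [6 2 9]
Step 2: flows [2->0,2->1] -> levels [7 3 7]
Step 3: flows [0=2,2->1] -> levels [7 4 6]
Step 4: flows [0->2,2->1] -> levels [6 5 6]
Step 5: flows [0=2,2->1] -> levels [6 6 5]
Step 6: flows [0->2,1->2] -> levels [5 5 7]
Step 7: flows [2->0,2->1] -> levels [6 6 5]
  -> period-2 cycle: step 7 state = step 5 state; never stabilizes
  -> state at step 30: (30-5) mod 2 = 1, same as step 6 -> [5 5 7]

Answer: 5 5 7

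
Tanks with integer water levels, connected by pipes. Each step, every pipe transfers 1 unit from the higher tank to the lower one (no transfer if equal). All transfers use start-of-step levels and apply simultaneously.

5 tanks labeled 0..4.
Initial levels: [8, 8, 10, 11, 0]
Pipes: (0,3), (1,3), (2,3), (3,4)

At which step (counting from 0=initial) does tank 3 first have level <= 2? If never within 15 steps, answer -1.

Step 1: flows [3->0,3->1,3->2,3->4] -> levels [9 9 11 7 1]
Step 2: flows [0->3,1->3,2->3,3->4] -> levels [8 8 10 9 2]
Step 3: flows [3->0,3->1,2->3,3->4] -> levels [9 9 9 7 3]
Step 4: flows [0->3,1->3,2->3,3->4] -> levels [8 8 8 9 4]
Step 5: flows [3->0,3->1,3->2,3->4] -> levels [9 9 9 5 5]
Step 6: flows [0->3,1->3,2->3,3=4] -> levels [8 8 8 8 5]
Step 7: flows [0=3,1=3,2=3,3->4] -> levels [8 8 8 7 6]
Step 8: flows [0->3,1->3,2->3,3->4] -> levels [7 7 7 9 7]
Step 9: flows [3->0,3->1,3->2,3->4] -> levels [8 8 8 5 8]
Step 10: flows [0->3,1->3,2->3,4->3] -> levels [7 7 7 9 7]
  -> period-2 cycle (repeats step 8); tank 3 never drops to <=2
Tank 3 never reaches <=2 within 15 steps

Answer: -1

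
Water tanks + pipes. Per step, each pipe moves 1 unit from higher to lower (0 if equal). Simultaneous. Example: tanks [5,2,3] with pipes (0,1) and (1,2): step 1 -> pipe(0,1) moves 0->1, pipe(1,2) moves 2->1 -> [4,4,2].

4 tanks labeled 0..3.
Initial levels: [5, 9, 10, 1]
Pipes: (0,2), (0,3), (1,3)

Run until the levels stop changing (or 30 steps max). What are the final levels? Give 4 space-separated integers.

Answer: 7 7 6 5

Derivation:
Step 1: flows [2->0,0->3,1->3] -> levels [5 8 9 3]
Step 2: flows [2->0,0->3,1->3] -> levels [5 7 8 5]
Step 3: flows [2->0,0=3,1->3] -> levels [6 6 7 6]
Step 4: flows [2->0,0=3,1=3] -> levels [7 6 6 6]
Step 5: flows [0->2,0->3,1=3] -> levels [5 6 7 7]
Step 6: flows [2->0,3->0,3->1] -> levels [7 7 6 5]
Step 7: flows [0->2,0->3,1->3] -> levels [5 6 7 7]
  -> period-2 cycle: step 7 state = step 5 state; never stabilizes
  -> state at step 30: (30-5) mod 2 = 1, same as step 6 -> [7 7 6 5]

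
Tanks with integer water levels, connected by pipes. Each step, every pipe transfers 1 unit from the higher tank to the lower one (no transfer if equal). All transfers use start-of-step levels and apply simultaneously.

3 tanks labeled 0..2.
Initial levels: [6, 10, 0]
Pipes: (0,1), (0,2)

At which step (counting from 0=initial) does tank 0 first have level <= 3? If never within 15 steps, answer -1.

Answer: -1

Derivation:
Step 1: flows [1->0,0->2] -> levels [6 9 1]
Step 2: flows [1->0,0->2] -> levels [6 8 2]
Step 3: flows [1->0,0->2] -> levels [6 7 3]
Step 4: flows [1->0,0->2] -> levels [6 6 4]
Step 5: flows [0=1,0->2] -> levels [5 6 5]
Step 6: flows [1->0,0=2] -> levels [6 5 5]
Step 7: flows [0->1,0->2] -> levels [4 6 6]
Step 8: flows [1->0,2->0] -> levels [6 5 5]
  -> period-2 cycle (repeats step 6); tank 0 never drops to <=3
Tank 0 never reaches <=3 within 15 steps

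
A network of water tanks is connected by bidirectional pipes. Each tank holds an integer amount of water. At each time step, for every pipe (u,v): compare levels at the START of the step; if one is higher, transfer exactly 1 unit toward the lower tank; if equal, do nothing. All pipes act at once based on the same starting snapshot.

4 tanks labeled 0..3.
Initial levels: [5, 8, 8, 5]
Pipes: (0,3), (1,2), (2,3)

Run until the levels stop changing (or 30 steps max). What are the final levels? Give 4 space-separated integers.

Answer: 7 6 8 5

Derivation:
Step 1: flows [0=3,1=2,2->3] -> levels [5 8 7 6]
Step 2: flows [3->0,1->2,2->3] -> levels [6 7 7 6]
Step 3: flows [0=3,1=2,2->3] -> levels [6 7 6 7]
Step 4: flows [3->0,1->2,3->2] -> levels [7 6 8 5]
Step 5: flows [0->3,2->1,2->3] -> levels [6 7 6 7]
  -> period-2 cycle: step 5 state = step 3 state; never stabilizes
  -> state at step 30: (30-3) mod 2 = 1, same as step 4 -> [7 6 8 5]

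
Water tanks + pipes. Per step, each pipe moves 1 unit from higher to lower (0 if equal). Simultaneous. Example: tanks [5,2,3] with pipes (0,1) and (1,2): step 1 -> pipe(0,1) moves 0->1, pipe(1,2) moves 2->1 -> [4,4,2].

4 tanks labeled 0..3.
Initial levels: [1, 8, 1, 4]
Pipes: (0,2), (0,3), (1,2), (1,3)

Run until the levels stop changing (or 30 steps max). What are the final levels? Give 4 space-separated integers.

Step 1: flows [0=2,3->0,1->2,1->3] -> levels [2 6 2 4]
Step 2: flows [0=2,3->0,1->2,1->3] -> levels [3 4 3 4]
Step 3: flows [0=2,3->0,1->2,1=3] -> levels [4 3 4 3]
Step 4: flows [0=2,0->3,2->1,1=3] -> levels [3 4 3 4]
  -> period-2 cycle: step 4 state = step 2 state; never stabilizes
  -> state at step 30: (30-2) mod 2 = 0, same as step 2 -> [3 4 3 4]

Answer: 3 4 3 4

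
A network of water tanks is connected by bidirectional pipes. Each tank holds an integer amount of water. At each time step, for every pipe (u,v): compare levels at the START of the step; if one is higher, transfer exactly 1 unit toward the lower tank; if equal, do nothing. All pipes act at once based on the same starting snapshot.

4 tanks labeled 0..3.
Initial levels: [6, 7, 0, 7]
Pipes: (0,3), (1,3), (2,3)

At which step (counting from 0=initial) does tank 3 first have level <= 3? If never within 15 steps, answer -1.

Answer: 5

Derivation:
Step 1: flows [3->0,1=3,3->2] -> levels [7 7 1 5]
Step 2: flows [0->3,1->3,3->2] -> levels [6 6 2 6]
Step 3: flows [0=3,1=3,3->2] -> levels [6 6 3 5]
Step 4: flows [0->3,1->3,3->2] -> levels [5 5 4 6]
Step 5: flows [3->0,3->1,3->2] -> levels [6 6 5 3]
Tank 3 first reaches <=3 at step 5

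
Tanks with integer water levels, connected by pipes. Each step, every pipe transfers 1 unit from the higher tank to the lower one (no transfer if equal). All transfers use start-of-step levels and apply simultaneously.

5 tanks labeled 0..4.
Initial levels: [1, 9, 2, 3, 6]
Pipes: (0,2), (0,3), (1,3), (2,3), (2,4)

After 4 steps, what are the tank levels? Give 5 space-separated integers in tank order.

Answer: 4 5 3 5 4

Derivation:
Step 1: flows [2->0,3->0,1->3,3->2,4->2] -> levels [3 8 3 2 5]
Step 2: flows [0=2,0->3,1->3,2->3,4->2] -> levels [2 7 3 5 4]
Step 3: flows [2->0,3->0,1->3,3->2,4->2] -> levels [4 6 4 4 3]
Step 4: flows [0=2,0=3,1->3,2=3,2->4] -> levels [4 5 3 5 4]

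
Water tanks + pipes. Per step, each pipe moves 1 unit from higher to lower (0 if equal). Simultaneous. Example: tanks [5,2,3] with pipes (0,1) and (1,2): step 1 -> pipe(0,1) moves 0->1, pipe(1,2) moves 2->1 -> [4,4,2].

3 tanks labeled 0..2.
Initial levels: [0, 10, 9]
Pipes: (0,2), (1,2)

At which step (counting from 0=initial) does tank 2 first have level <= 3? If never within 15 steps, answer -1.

Step 1: flows [2->0,1->2] -> levels [1 9 9]
Step 2: flows [2->0,1=2] -> levels [2 9 8]
Step 3: flows [2->0,1->2] -> levels [3 8 8]
Step 4: flows [2->0,1=2] -> levels [4 8 7]
Step 5: flows [2->0,1->2] -> levels [5 7 7]
Step 6: flows [2->0,1=2] -> levels [6 7 6]
Step 7: flows [0=2,1->2] -> levels [6 6 7]
Step 8: flows [2->0,2->1] -> levels [7 7 5]
Step 9: flows [0->2,1->2] -> levels [6 6 7]
  -> period-2 cycle (repeats step 7); tank 2 never drops to <=3
Tank 2 never reaches <=3 within 15 steps

Answer: -1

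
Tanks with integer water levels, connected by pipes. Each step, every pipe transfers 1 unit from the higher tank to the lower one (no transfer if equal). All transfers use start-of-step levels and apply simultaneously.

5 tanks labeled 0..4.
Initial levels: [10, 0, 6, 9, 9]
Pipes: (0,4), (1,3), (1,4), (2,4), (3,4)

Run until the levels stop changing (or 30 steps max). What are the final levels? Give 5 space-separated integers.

Step 1: flows [0->4,3->1,4->1,4->2,3=4] -> levels [9 2 7 8 8]
Step 2: flows [0->4,3->1,4->1,4->2,3=4] -> levels [8 4 8 7 7]
Step 3: flows [0->4,3->1,4->1,2->4,3=4] -> levels [7 6 7 6 8]
Step 4: flows [4->0,1=3,4->1,4->2,4->3] -> levels [8 7 8 7 4]
Step 5: flows [0->4,1=3,1->4,2->4,3->4] -> levels [7 6 7 6 8]
  -> period-2 cycle: step 5 state = step 3 state; never stabilizes
  -> state at step 30: (30-3) mod 2 = 1, same as step 4 -> [8 7 8 7 4]

Answer: 8 7 8 7 4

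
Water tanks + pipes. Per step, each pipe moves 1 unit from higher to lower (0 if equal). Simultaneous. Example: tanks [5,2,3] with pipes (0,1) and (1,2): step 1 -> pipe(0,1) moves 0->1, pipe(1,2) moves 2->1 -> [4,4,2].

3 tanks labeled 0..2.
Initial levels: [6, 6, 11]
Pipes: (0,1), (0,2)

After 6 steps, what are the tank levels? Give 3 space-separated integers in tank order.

Step 1: flows [0=1,2->0] -> levels [7 6 10]
Step 2: flows [0->1,2->0] -> levels [7 7 9]
Step 3: flows [0=1,2->0] -> levels [8 7 8]
Step 4: flows [0->1,0=2] -> levels [7 8 8]
Step 5: flows [1->0,2->0] -> levels [9 7 7]
Step 6: flows [0->1,0->2] -> levels [7 8 8]

Answer: 7 8 8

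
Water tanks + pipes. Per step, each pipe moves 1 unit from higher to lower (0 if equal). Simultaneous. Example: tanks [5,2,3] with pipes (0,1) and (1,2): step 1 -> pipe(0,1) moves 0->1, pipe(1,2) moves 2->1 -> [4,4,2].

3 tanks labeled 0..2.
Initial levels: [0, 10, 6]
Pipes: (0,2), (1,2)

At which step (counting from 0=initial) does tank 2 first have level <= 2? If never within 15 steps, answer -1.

Answer: -1

Derivation:
Step 1: flows [2->0,1->2] -> levels [1 9 6]
Step 2: flows [2->0,1->2] -> levels [2 8 6]
Step 3: flows [2->0,1->2] -> levels [3 7 6]
Step 4: flows [2->0,1->2] -> levels [4 6 6]
Step 5: flows [2->0,1=2] -> levels [5 6 5]
Step 6: flows [0=2,1->2] -> levels [5 5 6]
Step 7: flows [2->0,2->1] -> levels [6 6 4]
Step 8: flows [0->2,1->2] -> levels [5 5 6]
  -> period-2 cycle (repeats step 6); tank 2 never drops to <=2
Tank 2 never reaches <=2 within 15 steps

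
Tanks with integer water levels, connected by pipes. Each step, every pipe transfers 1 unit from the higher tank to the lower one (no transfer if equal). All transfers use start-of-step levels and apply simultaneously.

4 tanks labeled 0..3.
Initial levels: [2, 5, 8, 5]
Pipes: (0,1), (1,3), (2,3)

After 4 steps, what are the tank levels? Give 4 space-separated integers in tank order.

Step 1: flows [1->0,1=3,2->3] -> levels [3 4 7 6]
Step 2: flows [1->0,3->1,2->3] -> levels [4 4 6 6]
Step 3: flows [0=1,3->1,2=3] -> levels [4 5 6 5]
Step 4: flows [1->0,1=3,2->3] -> levels [5 4 5 6]

Answer: 5 4 5 6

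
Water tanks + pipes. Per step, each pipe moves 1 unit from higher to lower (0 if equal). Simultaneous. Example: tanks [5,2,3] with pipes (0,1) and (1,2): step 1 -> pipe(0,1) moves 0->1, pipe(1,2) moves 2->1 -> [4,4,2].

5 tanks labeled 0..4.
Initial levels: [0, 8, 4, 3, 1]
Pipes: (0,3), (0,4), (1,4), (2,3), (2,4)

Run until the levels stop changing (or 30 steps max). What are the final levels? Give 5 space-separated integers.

Step 1: flows [3->0,4->0,1->4,2->3,2->4] -> levels [2 7 2 3 2]
Step 2: flows [3->0,0=4,1->4,3->2,2=4] -> levels [3 6 3 1 3]
Step 3: flows [0->3,0=4,1->4,2->3,2=4] -> levels [2 5 2 3 4]
Step 4: flows [3->0,4->0,1->4,3->2,4->2] -> levels [4 4 4 1 3]
Step 5: flows [0->3,0->4,1->4,2->3,2->4] -> levels [2 3 2 3 6]
Step 6: flows [3->0,4->0,4->1,3->2,4->2] -> levels [4 4 4 1 3]
  -> period-2 cycle: step 6 state = step 4 state; never stabilizes
  -> state at step 30: (30-4) mod 2 = 0, same as step 4 -> [4 4 4 1 3]

Answer: 4 4 4 1 3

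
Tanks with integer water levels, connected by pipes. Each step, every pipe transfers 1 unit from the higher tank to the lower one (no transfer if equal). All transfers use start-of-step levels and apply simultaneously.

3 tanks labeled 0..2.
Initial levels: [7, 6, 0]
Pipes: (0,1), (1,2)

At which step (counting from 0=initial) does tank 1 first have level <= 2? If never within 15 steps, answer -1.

Answer: -1

Derivation:
Step 1: flows [0->1,1->2] -> levels [6 6 1]
Step 2: flows [0=1,1->2] -> levels [6 5 2]
Step 3: flows [0->1,1->2] -> levels [5 5 3]
Step 4: flows [0=1,1->2] -> levels [5 4 4]
Step 5: flows [0->1,1=2] -> levels [4 5 4]
Step 6: flows [1->0,1->2] -> levels [5 3 5]
Step 7: flows [0->1,2->1] -> levels [4 5 4]
  -> period-2 cycle (repeats step 5); tank 1 never drops to <=2
Tank 1 never reaches <=2 within 15 steps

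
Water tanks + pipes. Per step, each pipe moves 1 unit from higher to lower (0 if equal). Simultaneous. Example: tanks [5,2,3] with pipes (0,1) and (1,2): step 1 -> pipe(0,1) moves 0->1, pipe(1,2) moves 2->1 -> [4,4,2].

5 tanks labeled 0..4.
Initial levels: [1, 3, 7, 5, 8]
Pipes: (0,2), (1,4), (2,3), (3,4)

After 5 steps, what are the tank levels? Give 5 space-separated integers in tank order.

Answer: 5 6 3 6 4

Derivation:
Step 1: flows [2->0,4->1,2->3,4->3] -> levels [2 4 5 7 6]
Step 2: flows [2->0,4->1,3->2,3->4] -> levels [3 5 5 5 6]
Step 3: flows [2->0,4->1,2=3,4->3] -> levels [4 6 4 6 4]
Step 4: flows [0=2,1->4,3->2,3->4] -> levels [4 5 5 4 6]
Step 5: flows [2->0,4->1,2->3,4->3] -> levels [5 6 3 6 4]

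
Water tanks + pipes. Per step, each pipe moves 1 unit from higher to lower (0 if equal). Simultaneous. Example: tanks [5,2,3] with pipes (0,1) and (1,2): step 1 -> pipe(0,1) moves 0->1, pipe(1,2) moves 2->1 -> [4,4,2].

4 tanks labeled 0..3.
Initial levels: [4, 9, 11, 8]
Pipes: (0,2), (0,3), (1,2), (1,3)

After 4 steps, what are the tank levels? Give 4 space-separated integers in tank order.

Answer: 8 8 8 8

Derivation:
Step 1: flows [2->0,3->0,2->1,1->3] -> levels [6 9 9 8]
Step 2: flows [2->0,3->0,1=2,1->3] -> levels [8 8 8 8]
Step 3: flows [0=2,0=3,1=2,1=3] -> levels [8 8 8 8]
  -> stable; steps 4..4 unchanged -> [8 8 8 8]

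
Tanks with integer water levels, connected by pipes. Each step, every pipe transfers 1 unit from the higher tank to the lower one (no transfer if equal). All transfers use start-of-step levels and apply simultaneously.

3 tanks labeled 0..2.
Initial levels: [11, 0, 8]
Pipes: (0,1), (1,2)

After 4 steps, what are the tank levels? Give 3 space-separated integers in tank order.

Answer: 7 6 6

Derivation:
Step 1: flows [0->1,2->1] -> levels [10 2 7]
Step 2: flows [0->1,2->1] -> levels [9 4 6]
Step 3: flows [0->1,2->1] -> levels [8 6 5]
Step 4: flows [0->1,1->2] -> levels [7 6 6]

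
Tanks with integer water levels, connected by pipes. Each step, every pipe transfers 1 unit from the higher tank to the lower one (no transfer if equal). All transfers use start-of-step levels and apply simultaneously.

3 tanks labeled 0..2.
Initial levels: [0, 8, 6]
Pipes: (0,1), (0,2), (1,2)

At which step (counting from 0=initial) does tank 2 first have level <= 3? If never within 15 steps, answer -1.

Answer: -1

Derivation:
Step 1: flows [1->0,2->0,1->2] -> levels [2 6 6]
Step 2: flows [1->0,2->0,1=2] -> levels [4 5 5]
Step 3: flows [1->0,2->0,1=2] -> levels [6 4 4]
Step 4: flows [0->1,0->2,1=2] -> levels [4 5 5]
  -> period-2 cycle (repeats step 2); tank 2 never drops to <=3
Tank 2 never reaches <=3 within 15 steps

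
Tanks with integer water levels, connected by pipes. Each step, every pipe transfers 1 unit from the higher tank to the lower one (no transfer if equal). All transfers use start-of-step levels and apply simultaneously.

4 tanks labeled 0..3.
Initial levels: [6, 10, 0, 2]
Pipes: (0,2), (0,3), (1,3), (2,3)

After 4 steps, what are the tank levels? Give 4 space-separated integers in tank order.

Step 1: flows [0->2,0->3,1->3,3->2] -> levels [4 9 2 3]
Step 2: flows [0->2,0->3,1->3,3->2] -> levels [2 8 4 4]
Step 3: flows [2->0,3->0,1->3,2=3] -> levels [4 7 3 4]
Step 4: flows [0->2,0=3,1->3,3->2] -> levels [3 6 5 4]

Answer: 3 6 5 4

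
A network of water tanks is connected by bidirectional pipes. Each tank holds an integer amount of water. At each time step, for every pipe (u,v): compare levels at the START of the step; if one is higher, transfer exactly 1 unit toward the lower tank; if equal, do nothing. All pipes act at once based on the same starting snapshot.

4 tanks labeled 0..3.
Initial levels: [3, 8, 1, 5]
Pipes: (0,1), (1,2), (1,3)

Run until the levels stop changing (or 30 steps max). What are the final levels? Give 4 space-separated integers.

Answer: 5 2 5 5

Derivation:
Step 1: flows [1->0,1->2,1->3] -> levels [4 5 2 6]
Step 2: flows [1->0,1->2,3->1] -> levels [5 4 3 5]
Step 3: flows [0->1,1->2,3->1] -> levels [4 5 4 4]
Step 4: flows [1->0,1->2,1->3] -> levels [5 2 5 5]
Step 5: flows [0->1,2->1,3->1] -> levels [4 5 4 4]
  -> period-2 cycle: step 5 state = step 3 state; never stabilizes
  -> state at step 30: (30-3) mod 2 = 1, same as step 4 -> [5 2 5 5]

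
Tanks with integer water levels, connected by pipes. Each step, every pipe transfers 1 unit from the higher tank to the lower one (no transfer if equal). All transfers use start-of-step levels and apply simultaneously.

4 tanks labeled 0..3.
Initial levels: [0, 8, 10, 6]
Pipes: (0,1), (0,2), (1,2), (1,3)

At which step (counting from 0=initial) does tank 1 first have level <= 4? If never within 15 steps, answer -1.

Step 1: flows [1->0,2->0,2->1,1->3] -> levels [2 7 8 7]
Step 2: flows [1->0,2->0,2->1,1=3] -> levels [4 7 6 7]
Step 3: flows [1->0,2->0,1->2,1=3] -> levels [6 5 6 7]
Step 4: flows [0->1,0=2,2->1,3->1] -> levels [5 8 5 6]
Step 5: flows [1->0,0=2,1->2,1->3] -> levels [6 5 6 7]
  -> period-2 cycle (repeats step 3); tank 1 never drops to <=4
Tank 1 never reaches <=4 within 15 steps

Answer: -1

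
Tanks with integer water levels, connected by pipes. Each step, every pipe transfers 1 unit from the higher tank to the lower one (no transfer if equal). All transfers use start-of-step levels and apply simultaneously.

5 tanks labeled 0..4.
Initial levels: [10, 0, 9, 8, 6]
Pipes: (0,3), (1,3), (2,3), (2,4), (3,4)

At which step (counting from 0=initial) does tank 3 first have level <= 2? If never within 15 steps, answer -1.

Step 1: flows [0->3,3->1,2->3,2->4,3->4] -> levels [9 1 7 8 8]
Step 2: flows [0->3,3->1,3->2,4->2,3=4] -> levels [8 2 9 7 7]
Step 3: flows [0->3,3->1,2->3,2->4,3=4] -> levels [7 3 7 8 8]
Step 4: flows [3->0,3->1,3->2,4->2,3=4] -> levels [8 4 9 5 7]
Step 5: flows [0->3,3->1,2->3,2->4,4->3] -> levels [7 5 7 7 7]
Step 6: flows [0=3,3->1,2=3,2=4,3=4] -> levels [7 6 7 6 7]
Step 7: flows [0->3,1=3,2->3,2=4,4->3] -> levels [6 6 6 9 6]
Step 8: flows [3->0,3->1,3->2,2=4,3->4] -> levels [7 7 7 5 7]
Step 9: flows [0->3,1->3,2->3,2=4,4->3] -> levels [6 6 6 9 6]
  -> period-2 cycle (repeats step 7); tank 3 never drops to <=2
Tank 3 never reaches <=2 within 15 steps

Answer: -1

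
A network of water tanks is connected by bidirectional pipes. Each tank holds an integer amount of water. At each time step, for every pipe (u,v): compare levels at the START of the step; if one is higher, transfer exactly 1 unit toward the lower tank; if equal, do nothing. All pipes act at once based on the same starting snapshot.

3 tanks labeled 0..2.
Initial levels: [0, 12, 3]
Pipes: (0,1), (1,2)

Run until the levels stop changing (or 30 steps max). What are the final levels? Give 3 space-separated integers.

Step 1: flows [1->0,1->2] -> levels [1 10 4]
Step 2: flows [1->0,1->2] -> levels [2 8 5]
Step 3: flows [1->0,1->2] -> levels [3 6 6]
Step 4: flows [1->0,1=2] -> levels [4 5 6]
Step 5: flows [1->0,2->1] -> levels [5 5 5]
Step 6: flows [0=1,1=2] -> levels [5 5 5]
  -> stable (no change)

Answer: 5 5 5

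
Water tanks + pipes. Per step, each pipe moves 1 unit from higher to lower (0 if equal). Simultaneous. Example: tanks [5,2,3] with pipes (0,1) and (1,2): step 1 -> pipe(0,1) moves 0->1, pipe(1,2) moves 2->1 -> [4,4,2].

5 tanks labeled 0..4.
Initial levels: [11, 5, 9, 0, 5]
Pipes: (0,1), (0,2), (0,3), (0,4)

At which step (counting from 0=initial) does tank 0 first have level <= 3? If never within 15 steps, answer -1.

Answer: 6

Derivation:
Step 1: flows [0->1,0->2,0->3,0->4] -> levels [7 6 10 1 6]
Step 2: flows [0->1,2->0,0->3,0->4] -> levels [5 7 9 2 7]
Step 3: flows [1->0,2->0,0->3,4->0] -> levels [7 6 8 3 6]
Step 4: flows [0->1,2->0,0->3,0->4] -> levels [5 7 7 4 7]
Step 5: flows [1->0,2->0,0->3,4->0] -> levels [7 6 6 5 6]
Step 6: flows [0->1,0->2,0->3,0->4] -> levels [3 7 7 6 7]
Tank 0 first reaches <=3 at step 6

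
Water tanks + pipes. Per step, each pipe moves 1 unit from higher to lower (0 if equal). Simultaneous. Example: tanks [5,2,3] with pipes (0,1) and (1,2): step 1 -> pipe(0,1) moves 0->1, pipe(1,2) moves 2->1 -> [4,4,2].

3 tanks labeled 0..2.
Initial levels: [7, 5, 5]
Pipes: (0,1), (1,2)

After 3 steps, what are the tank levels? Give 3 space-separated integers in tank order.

Answer: 5 7 5

Derivation:
Step 1: flows [0->1,1=2] -> levels [6 6 5]
Step 2: flows [0=1,1->2] -> levels [6 5 6]
Step 3: flows [0->1,2->1] -> levels [5 7 5]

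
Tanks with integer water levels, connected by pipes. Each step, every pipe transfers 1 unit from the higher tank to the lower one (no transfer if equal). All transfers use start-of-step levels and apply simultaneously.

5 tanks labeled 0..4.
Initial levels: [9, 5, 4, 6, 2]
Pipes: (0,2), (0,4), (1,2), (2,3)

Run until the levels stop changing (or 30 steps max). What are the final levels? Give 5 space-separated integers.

Answer: 6 6 4 6 4

Derivation:
Step 1: flows [0->2,0->4,1->2,3->2] -> levels [7 4 7 5 3]
Step 2: flows [0=2,0->4,2->1,2->3] -> levels [6 5 5 6 4]
Step 3: flows [0->2,0->4,1=2,3->2] -> levels [4 5 7 5 5]
Step 4: flows [2->0,4->0,2->1,2->3] -> levels [6 6 4 6 4]
Step 5: flows [0->2,0->4,1->2,3->2] -> levels [4 5 7 5 5]
  -> period-2 cycle: step 5 state = step 3 state; never stabilizes
  -> state at step 30: (30-3) mod 2 = 1, same as step 4 -> [6 6 4 6 4]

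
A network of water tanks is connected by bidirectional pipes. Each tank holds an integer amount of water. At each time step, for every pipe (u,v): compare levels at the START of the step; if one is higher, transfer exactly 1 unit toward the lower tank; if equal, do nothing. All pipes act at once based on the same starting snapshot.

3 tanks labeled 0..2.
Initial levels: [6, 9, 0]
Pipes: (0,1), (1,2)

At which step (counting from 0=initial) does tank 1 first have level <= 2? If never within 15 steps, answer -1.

Answer: -1

Derivation:
Step 1: flows [1->0,1->2] -> levels [7 7 1]
Step 2: flows [0=1,1->2] -> levels [7 6 2]
Step 3: flows [0->1,1->2] -> levels [6 6 3]
Step 4: flows [0=1,1->2] -> levels [6 5 4]
Step 5: flows [0->1,1->2] -> levels [5 5 5]
Step 6: flows [0=1,1=2] -> levels [5 5 5]
  -> stable; tank 1 stays at 5 > 2
Tank 1 never reaches <=2 within 15 steps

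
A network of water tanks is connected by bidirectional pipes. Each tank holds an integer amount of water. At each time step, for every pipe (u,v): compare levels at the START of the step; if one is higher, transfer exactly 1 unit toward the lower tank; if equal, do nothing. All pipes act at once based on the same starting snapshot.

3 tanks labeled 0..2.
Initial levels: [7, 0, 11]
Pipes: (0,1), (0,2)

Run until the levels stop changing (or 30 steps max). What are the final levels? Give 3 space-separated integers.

Answer: 6 6 6

Derivation:
Step 1: flows [0->1,2->0] -> levels [7 1 10]
Step 2: flows [0->1,2->0] -> levels [7 2 9]
Step 3: flows [0->1,2->0] -> levels [7 3 8]
Step 4: flows [0->1,2->0] -> levels [7 4 7]
Step 5: flows [0->1,0=2] -> levels [6 5 7]
Step 6: flows [0->1,2->0] -> levels [6 6 6]
Step 7: flows [0=1,0=2] -> levels [6 6 6]
  -> stable (no change)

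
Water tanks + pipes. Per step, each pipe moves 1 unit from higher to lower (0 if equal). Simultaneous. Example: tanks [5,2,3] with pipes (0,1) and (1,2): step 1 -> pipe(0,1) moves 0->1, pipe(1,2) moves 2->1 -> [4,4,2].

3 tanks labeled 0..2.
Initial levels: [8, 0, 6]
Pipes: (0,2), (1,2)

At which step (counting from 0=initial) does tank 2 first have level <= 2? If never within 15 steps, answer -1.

Step 1: flows [0->2,2->1] -> levels [7 1 6]
Step 2: flows [0->2,2->1] -> levels [6 2 6]
Step 3: flows [0=2,2->1] -> levels [6 3 5]
Step 4: flows [0->2,2->1] -> levels [5 4 5]
Step 5: flows [0=2,2->1] -> levels [5 5 4]
Step 6: flows [0->2,1->2] -> levels [4 4 6]
Step 7: flows [2->0,2->1] -> levels [5 5 4]
  -> period-2 cycle (repeats step 5); tank 2 never drops to <=2
Tank 2 never reaches <=2 within 15 steps

Answer: -1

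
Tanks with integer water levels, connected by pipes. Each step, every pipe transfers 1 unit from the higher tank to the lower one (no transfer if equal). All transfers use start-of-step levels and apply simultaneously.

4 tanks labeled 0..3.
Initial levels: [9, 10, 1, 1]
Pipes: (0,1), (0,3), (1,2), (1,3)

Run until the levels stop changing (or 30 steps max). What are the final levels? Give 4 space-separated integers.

Answer: 6 4 6 5

Derivation:
Step 1: flows [1->0,0->3,1->2,1->3] -> levels [9 7 2 3]
Step 2: flows [0->1,0->3,1->2,1->3] -> levels [7 6 3 5]
Step 3: flows [0->1,0->3,1->2,1->3] -> levels [5 5 4 7]
Step 4: flows [0=1,3->0,1->2,3->1] -> levels [6 5 5 5]
Step 5: flows [0->1,0->3,1=2,1=3] -> levels [4 6 5 6]
Step 6: flows [1->0,3->0,1->2,1=3] -> levels [6 4 6 5]
Step 7: flows [0->1,0->3,2->1,3->1] -> levels [4 7 5 5]
Step 8: flows [1->0,3->0,1->2,1->3] -> levels [6 4 6 5]
  -> period-2 cycle: step 8 state = step 6 state; never stabilizes
  -> state at step 30: (30-6) mod 2 = 0, same as step 6 -> [6 4 6 5]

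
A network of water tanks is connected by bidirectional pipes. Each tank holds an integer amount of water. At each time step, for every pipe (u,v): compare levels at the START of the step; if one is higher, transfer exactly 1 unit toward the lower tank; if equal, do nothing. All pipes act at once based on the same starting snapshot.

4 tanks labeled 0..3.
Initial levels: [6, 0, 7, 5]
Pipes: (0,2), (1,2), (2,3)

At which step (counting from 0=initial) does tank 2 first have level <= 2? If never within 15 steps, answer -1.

Step 1: flows [2->0,2->1,2->3] -> levels [7 1 4 6]
Step 2: flows [0->2,2->1,3->2] -> levels [6 2 5 5]
Step 3: flows [0->2,2->1,2=3] -> levels [5 3 5 5]
Step 4: flows [0=2,2->1,2=3] -> levels [5 4 4 5]
Step 5: flows [0->2,1=2,3->2] -> levels [4 4 6 4]
Step 6: flows [2->0,2->1,2->3] -> levels [5 5 3 5]
Step 7: flows [0->2,1->2,3->2] -> levels [4 4 6 4]
  -> period-2 cycle (repeats step 5); tank 2 never drops to <=2
Tank 2 never reaches <=2 within 15 steps

Answer: -1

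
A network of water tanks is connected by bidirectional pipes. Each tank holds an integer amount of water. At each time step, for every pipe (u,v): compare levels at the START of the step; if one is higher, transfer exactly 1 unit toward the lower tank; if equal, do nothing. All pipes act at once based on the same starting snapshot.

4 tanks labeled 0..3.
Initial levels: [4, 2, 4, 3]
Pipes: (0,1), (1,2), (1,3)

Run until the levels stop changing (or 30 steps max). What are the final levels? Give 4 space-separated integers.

Step 1: flows [0->1,2->1,3->1] -> levels [3 5 3 2]
Step 2: flows [1->0,1->2,1->3] -> levels [4 2 4 3]
  -> period-2 cycle: step 2 state = step 0 state; never stabilizes
  -> state at step 30: (30-0) mod 2 = 0, same as step 0 -> [4 2 4 3]

Answer: 4 2 4 3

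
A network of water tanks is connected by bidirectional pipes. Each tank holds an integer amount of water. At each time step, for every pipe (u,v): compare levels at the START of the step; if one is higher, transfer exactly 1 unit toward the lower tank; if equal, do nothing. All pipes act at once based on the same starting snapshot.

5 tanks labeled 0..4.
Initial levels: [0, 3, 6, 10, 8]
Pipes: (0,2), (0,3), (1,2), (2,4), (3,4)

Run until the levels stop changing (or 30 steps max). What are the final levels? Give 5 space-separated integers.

Answer: 7 5 4 5 6

Derivation:
Step 1: flows [2->0,3->0,2->1,4->2,3->4] -> levels [2 4 5 8 8]
Step 2: flows [2->0,3->0,2->1,4->2,3=4] -> levels [4 5 4 7 7]
Step 3: flows [0=2,3->0,1->2,4->2,3=4] -> levels [5 4 6 6 6]
Step 4: flows [2->0,3->0,2->1,2=4,3=4] -> levels [7 5 4 5 6]
Step 5: flows [0->2,0->3,1->2,4->2,4->3] -> levels [5 4 7 7 4]
Step 6: flows [2->0,3->0,2->1,2->4,3->4] -> levels [7 5 4 5 6]
  -> period-2 cycle: step 6 state = step 4 state; never stabilizes
  -> state at step 30: (30-4) mod 2 = 0, same as step 4 -> [7 5 4 5 6]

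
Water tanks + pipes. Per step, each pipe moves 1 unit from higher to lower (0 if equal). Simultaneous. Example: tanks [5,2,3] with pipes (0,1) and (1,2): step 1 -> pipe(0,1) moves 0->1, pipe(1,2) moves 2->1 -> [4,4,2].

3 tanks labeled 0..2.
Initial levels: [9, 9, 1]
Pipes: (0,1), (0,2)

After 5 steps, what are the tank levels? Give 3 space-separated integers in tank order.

Answer: 6 7 6

Derivation:
Step 1: flows [0=1,0->2] -> levels [8 9 2]
Step 2: flows [1->0,0->2] -> levels [8 8 3]
Step 3: flows [0=1,0->2] -> levels [7 8 4]
Step 4: flows [1->0,0->2] -> levels [7 7 5]
Step 5: flows [0=1,0->2] -> levels [6 7 6]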